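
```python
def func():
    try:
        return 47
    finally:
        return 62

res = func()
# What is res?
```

Step-by-step execution trace:
1. `func()` enters try: `return 47` sets pending return value 47.
2. Before returning, `finally: return 62` runs and overrides the pending return.
3. func() returns 62 → res = 62.
Result: 62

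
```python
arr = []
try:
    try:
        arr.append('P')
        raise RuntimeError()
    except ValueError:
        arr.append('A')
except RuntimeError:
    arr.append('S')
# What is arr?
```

Step-by-step execution trace:
1. Inner try: `arr.append('P')` → arr = ['P'].
2. `raise RuntimeError()` raises RuntimeError.
3. Inner `except ValueError` does not match RuntimeError; exception propagates to outer try.
4. Outer `except RuntimeError` matches → `arr.append('S')` → arr = ['P', 'S'].
Result: ['P', 'S']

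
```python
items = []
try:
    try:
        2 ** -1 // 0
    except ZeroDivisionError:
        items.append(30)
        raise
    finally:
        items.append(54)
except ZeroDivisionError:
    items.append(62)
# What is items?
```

Step-by-step execution trace:
1. Inner try: `2 ** -1 // 0` raises ZeroDivisionError.
2. Inner `except ZeroDivisionError` matches → `items.append(30)` → items = [30].
3. bare `raise` re-raises ZeroDivisionError.
4. Inner `finally` runs during unwinding: `items.append(54)` → items = [30, 54].
5. Outer `except ZeroDivisionError` matches → `items.append(62)` → items = [30, 54, 62].
Result: [30, 54, 62]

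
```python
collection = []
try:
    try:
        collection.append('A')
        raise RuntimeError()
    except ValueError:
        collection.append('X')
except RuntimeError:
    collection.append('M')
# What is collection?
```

Step-by-step execution trace:
1. Inner try: `collection.append('A')` → collection = ['A'].
2. `raise RuntimeError()` raises RuntimeError.
3. Inner `except ValueError` does not match RuntimeError; exception propagates to outer try.
4. Outer `except RuntimeError` matches → `collection.append('M')` → collection = ['A', 'M'].
Result: ['A', 'M']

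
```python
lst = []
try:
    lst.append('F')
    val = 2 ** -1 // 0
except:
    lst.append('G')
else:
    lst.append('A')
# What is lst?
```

Step-by-step execution trace:
1. try: `lst.append('F')` → lst = ['F'].
2. `val = 2 ** -1 // 0` raises ZeroDivisionError.
3. bare `except` matches → `lst.append('G')` → lst = ['F', 'G'].
4. `else` is skipped (an exception was raised).
Result: ['F', 'G']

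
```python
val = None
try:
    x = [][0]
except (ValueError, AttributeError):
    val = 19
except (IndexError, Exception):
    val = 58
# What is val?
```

Step-by-step execution trace:
1. `x = [][0]` raises IndexError.
2. `except (ValueError, AttributeError)` does not match IndexError; skipped.
3. `except (IndexError, Exception)` matches (IndexError is in the tuple) → val = 58.
Result: 58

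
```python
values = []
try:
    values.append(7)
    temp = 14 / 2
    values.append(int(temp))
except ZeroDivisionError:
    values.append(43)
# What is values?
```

Step-by-step execution trace:
1. try: `values.append(7)` → values = [7].
2. `temp = 14 / 2` → temp = 7.0. No exception raised.
3. `values.append(int(temp))` → values = [7, 7].
4. `except ZeroDivisionError` is skipped (no exception was raised).
Result: [7, 7]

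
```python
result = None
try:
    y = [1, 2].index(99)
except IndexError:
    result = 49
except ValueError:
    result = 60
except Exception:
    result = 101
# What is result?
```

Step-by-step execution trace:
1. `y = [1, 2].index(99)` raises ValueError.
2. `except IndexError` does not match ValueError; skipped.
3. `except ValueError` matches → result = 60.
4. Remaining except clauses are skipped.
Result: 60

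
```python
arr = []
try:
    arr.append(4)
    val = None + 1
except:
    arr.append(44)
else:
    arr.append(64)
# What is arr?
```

Step-by-step execution trace:
1. try: `arr.append(4)` → arr = [4].
2. `val = None + 1` raises TypeError.
3. bare `except` matches → `arr.append(44)` → arr = [4, 44].
4. `else` is skipped (an exception was raised).
Result: [4, 44]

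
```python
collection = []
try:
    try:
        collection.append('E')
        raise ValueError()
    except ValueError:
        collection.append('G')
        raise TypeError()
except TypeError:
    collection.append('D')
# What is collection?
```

Step-by-step execution trace:
1. Inner try: `collection.append('E')` → collection = ['E'].
2. `raise ValueError()` raises ValueError.
3. Inner `except ValueError` matches → `collection.append('G')` → collection = ['E', 'G'].
4. `raise TypeError()` raises TypeError; propagates to outer try.
5. Outer `except TypeError` matches → `collection.append('D')` → collection = ['E', 'G', 'D'].
Result: ['E', 'G', 'D']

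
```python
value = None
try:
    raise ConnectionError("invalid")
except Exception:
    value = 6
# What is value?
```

Step-by-step execution trace:
1. `raise ConnectionError(...)` raises ConnectionError.
2. `except Exception` matches (ConnectionError is a subclass of Exception) → value = 6.
Result: 6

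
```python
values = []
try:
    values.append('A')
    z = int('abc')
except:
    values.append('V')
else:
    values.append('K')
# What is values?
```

Step-by-step execution trace:
1. try: `values.append('A')` → values = ['A'].
2. `z = int('abc')` raises ValueError.
3. bare `except` matches → `values.append('V')` → values = ['A', 'V'].
4. `else` is skipped (an exception was raised).
Result: ['A', 'V']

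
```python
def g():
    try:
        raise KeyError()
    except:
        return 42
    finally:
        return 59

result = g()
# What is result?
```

Step-by-step execution trace:
1. `g()` enters try: `raise KeyError()` raises KeyError.
2. bare `except` matches → `return 42` sets pending return value 42.
3. Before returning, `finally: return 59` runs and overrides the pending return.
4. g() returns 59 → result = 59.
Result: 59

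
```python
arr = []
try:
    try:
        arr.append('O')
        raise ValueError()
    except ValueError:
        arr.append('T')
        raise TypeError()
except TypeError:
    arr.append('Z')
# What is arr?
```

Step-by-step execution trace:
1. Inner try: `arr.append('O')` → arr = ['O'].
2. `raise ValueError()` raises ValueError.
3. Inner `except ValueError` matches → `arr.append('T')` → arr = ['O', 'T'].
4. `raise TypeError()` raises TypeError; propagates to outer try.
5. Outer `except TypeError` matches → `arr.append('Z')` → arr = ['O', 'T', 'Z'].
Result: ['O', 'T', 'Z']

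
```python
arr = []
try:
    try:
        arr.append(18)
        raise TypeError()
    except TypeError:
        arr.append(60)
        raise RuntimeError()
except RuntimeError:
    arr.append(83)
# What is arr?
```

Step-by-step execution trace:
1. Inner try: `arr.append(18)` → arr = [18].
2. `raise TypeError()` raises TypeError.
3. Inner `except TypeError` matches → `arr.append(60)` → arr = [18, 60].
4. `raise RuntimeError()` raises RuntimeError; propagates to outer try.
5. Outer `except RuntimeError` matches → `arr.append(83)` → arr = [18, 60, 83].
Result: [18, 60, 83]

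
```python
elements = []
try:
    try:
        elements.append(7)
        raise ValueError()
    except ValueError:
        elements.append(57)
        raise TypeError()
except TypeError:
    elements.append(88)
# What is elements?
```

Step-by-step execution trace:
1. Inner try: `elements.append(7)` → elements = [7].
2. `raise ValueError()` raises ValueError.
3. Inner `except ValueError` matches → `elements.append(57)` → elements = [7, 57].
4. `raise TypeError()` raises TypeError; propagates to outer try.
5. Outer `except TypeError` matches → `elements.append(88)` → elements = [7, 57, 88].
Result: [7, 57, 88]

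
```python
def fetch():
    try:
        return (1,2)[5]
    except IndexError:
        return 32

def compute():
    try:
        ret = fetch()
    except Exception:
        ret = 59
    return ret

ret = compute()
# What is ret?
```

Step-by-step execution trace:
1. `compute()` calls `fetch()`.
2. In fetch: `(1,2)[5]` raises IndexError; `except IndexError` catches it → returns 32.
3. In compute: `ret = fetch()` → ret = 32. No exception reaches compute.
4. `except Exception` is skipped; compute returns 32.
5. ret = 32.
Result: 32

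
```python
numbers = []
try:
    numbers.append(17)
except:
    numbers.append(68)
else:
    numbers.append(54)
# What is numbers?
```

Step-by-step execution trace:
1. try: `numbers.append(17)` → numbers = [17]. No exception raised.
2. `except` is skipped.
3. `else` runs (try completed without exception): `numbers.append(54)` → numbers = [17, 54].
Result: [17, 54]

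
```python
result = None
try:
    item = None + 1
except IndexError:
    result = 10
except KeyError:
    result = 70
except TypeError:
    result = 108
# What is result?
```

Step-by-step execution trace:
1. `item = None + 1` raises TypeError.
2. `except IndexError` does not match TypeError; skipped.
3. `except KeyError` does not match TypeError; skipped.
4. `except TypeError` matches → result = 108.
Result: 108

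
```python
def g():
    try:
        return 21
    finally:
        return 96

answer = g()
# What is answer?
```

Step-by-step execution trace:
1. `g()` enters try: `return 21` sets pending return value 21.
2. Before returning, `finally: return 96` runs and overrides the pending return.
3. g() returns 96 → answer = 96.
Result: 96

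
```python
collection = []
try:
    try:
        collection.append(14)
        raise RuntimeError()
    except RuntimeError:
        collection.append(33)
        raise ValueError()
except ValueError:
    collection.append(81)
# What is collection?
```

Step-by-step execution trace:
1. Inner try: `collection.append(14)` → collection = [14].
2. `raise RuntimeError()` raises RuntimeError.
3. Inner `except RuntimeError` matches → `collection.append(33)` → collection = [14, 33].
4. `raise ValueError()` raises ValueError; propagates to outer try.
5. Outer `except ValueError` matches → `collection.append(81)` → collection = [14, 33, 81].
Result: [14, 33, 81]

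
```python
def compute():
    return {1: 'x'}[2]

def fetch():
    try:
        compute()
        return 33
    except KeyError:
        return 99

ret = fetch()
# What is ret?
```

Step-by-step execution trace:
1. `fetch()` calls `compute()`.
2. `compute()` evaluates `{1: 'x'}[2]`, which raises KeyError; it propagates to the caller.
3. `return 33` is not reached.
4. `except KeyError` in fetch matches → returns 99.
5. ret = 99.
Result: 99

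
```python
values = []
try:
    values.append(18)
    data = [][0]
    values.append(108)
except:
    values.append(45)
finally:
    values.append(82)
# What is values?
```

Step-by-step execution trace:
1. try: `values.append(18)` → values = [18].
2. `data = [][0]` raises IndexError; `values.append(108)` is not reached.
3. bare `except` matches → `values.append(45)` → values = [18, 45].
4. finally always runs: `values.append(82)` → values = [18, 45, 82].
Result: [18, 45, 82]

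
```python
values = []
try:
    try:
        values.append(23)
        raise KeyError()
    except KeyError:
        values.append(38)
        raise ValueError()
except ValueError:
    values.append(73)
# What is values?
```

Step-by-step execution trace:
1. Inner try: `values.append(23)` → values = [23].
2. `raise KeyError()` raises KeyError.
3. Inner `except KeyError` matches → `values.append(38)` → values = [23, 38].
4. `raise ValueError()` raises ValueError; propagates to outer try.
5. Outer `except ValueError` matches → `values.append(73)` → values = [23, 38, 73].
Result: [23, 38, 73]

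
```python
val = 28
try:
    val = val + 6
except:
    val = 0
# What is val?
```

Step-by-step execution trace:
1. val starts at 28.
2. try: `val = val + 6` → val = 34. No exception raised.
3. `except` is skipped.
Result: 34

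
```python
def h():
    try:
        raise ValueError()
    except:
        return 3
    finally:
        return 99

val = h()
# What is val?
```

Step-by-step execution trace:
1. `h()` enters try: `raise ValueError()` raises ValueError.
2. bare `except` matches → `return 3` sets pending return value 3.
3. Before returning, `finally: return 99` runs and overrides the pending return.
4. h() returns 99 → val = 99.
Result: 99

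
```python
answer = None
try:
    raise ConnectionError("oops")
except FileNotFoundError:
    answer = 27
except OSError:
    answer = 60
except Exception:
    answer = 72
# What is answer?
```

Step-by-step execution trace:
1. `raise ConnectionError(...)` raises ConnectionError.
2. `except FileNotFoundError` does not match (ConnectionError is not a subclass of FileNotFoundError); skipped.
3. `except OSError` matches (ConnectionError is a subclass of OSError) → answer = 60.
4. `except Exception` is not reached.
Result: 60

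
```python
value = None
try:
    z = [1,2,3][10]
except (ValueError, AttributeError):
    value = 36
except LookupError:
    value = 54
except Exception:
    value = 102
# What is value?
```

Step-by-step execution trace:
1. `z = [1,2,3][10]` raises IndexError.
2. `except (ValueError, AttributeError)` does not match IndexError; skipped.
3. `except LookupError` matches (IndexError is a subclass of LookupError) → value = 54.
4. `except Exception` is not reached.
Result: 54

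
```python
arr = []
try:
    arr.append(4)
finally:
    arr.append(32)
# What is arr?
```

Step-by-step execution trace:
1. try: `arr.append(4)` → arr = [4].
2. The try body completes without raising.
3. finally always runs: `arr.append(32)` → arr = [4, 32].
Result: [4, 32]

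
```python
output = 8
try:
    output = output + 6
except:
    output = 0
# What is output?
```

Step-by-step execution trace:
1. output starts at 8.
2. try: `output = output + 6` → output = 14. No exception raised.
3. `except` is skipped.
Result: 14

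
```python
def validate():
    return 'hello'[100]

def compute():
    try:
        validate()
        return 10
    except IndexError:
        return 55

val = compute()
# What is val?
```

Step-by-step execution trace:
1. `compute()` calls `validate()`.
2. `validate()` evaluates `'hello'[100]`, which raises IndexError; it propagates to the caller.
3. `return 10` is not reached.
4. `except IndexError` in compute matches → returns 55.
5. val = 55.
Result: 55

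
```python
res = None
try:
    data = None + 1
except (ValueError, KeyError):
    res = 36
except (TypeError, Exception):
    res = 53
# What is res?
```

Step-by-step execution trace:
1. `data = None + 1` raises TypeError.
2. `except (ValueError, KeyError)` does not match TypeError; skipped.
3. `except (TypeError, Exception)` matches (TypeError is in the tuple) → res = 53.
Result: 53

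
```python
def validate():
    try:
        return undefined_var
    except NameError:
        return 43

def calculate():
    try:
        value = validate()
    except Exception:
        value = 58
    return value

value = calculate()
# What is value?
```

Step-by-step execution trace:
1. `calculate()` calls `validate()`.
2. In validate: `undefined_var` raises NameError; `except NameError` catches it → returns 43.
3. In calculate: `value = validate()` → value = 43. No exception reaches calculate.
4. `except Exception` is skipped; calculate returns 43.
5. value = 43.
Result: 43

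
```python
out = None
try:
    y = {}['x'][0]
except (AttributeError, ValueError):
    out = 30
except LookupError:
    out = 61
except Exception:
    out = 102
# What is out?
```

Step-by-step execution trace:
1. `y = {}['x'][0]` raises KeyError.
2. `except (AttributeError, ValueError)` does not match KeyError; skipped.
3. `except LookupError` matches (KeyError is a subclass of LookupError) → out = 61.
4. `except Exception` is not reached.
Result: 61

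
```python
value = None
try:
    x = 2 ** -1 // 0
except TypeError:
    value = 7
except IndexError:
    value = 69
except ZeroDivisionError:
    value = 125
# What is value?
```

Step-by-step execution trace:
1. `x = 2 ** -1 // 0` raises ZeroDivisionError.
2. `except TypeError` does not match ZeroDivisionError; skipped.
3. `except IndexError` does not match ZeroDivisionError; skipped.
4. `except ZeroDivisionError` matches → value = 125.
Result: 125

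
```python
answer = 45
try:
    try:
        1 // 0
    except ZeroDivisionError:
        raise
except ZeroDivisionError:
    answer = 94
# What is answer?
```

Step-by-step execution trace:
1. Inner try: `1 // 0` raises ZeroDivisionError.
2. Inner `except ZeroDivisionError` matches; bare `raise` re-raises the same ZeroDivisionError.
3. Outer `except ZeroDivisionError` matches → answer = 94.
Result: 94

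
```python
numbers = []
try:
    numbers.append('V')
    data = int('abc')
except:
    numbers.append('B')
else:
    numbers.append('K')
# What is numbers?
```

Step-by-step execution trace:
1. try: `numbers.append('V')` → numbers = ['V'].
2. `data = int('abc')` raises ValueError.
3. bare `except` matches → `numbers.append('B')` → numbers = ['V', 'B'].
4. `else` is skipped (an exception was raised).
Result: ['V', 'B']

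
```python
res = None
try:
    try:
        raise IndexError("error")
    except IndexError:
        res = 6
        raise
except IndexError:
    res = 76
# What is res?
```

Step-by-step execution trace:
1. Inner try: `raise IndexError("error")` raises IndexError.
2. Inner `except IndexError` matches → res = 6.
3. bare `raise` re-raises the same IndexError.
4. Outer `except IndexError` matches → res = 76.
Result: 76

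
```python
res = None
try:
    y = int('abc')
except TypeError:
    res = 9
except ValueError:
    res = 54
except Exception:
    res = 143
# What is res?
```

Step-by-step execution trace:
1. `y = int('abc')` raises ValueError.
2. `except TypeError` does not match ValueError; skipped.
3. `except ValueError` matches → res = 54.
4. Remaining except clauses are skipped.
Result: 54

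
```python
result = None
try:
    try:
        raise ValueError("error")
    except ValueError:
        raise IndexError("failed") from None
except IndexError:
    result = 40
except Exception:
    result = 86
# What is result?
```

Step-by-step execution trace:
1. Inner try raises ValueError; inner `except ValueError` catches it.
2. `raise IndexError(...) from None` raises IndexError (from None suppresses __context__, but the active exception is still IndexError).
3. Outer `except IndexError` matches → result = 40.
4. `except Exception` is not reached.
Result: 40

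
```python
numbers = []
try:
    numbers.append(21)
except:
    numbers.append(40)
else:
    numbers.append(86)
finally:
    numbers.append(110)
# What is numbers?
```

Step-by-step execution trace:
1. try: `numbers.append(21)` → numbers = [21]. No exception raised.
2. `except` is skipped.
3. `else` runs: `numbers.append(86)` → numbers = [21, 86].
4. `finally` always runs: `numbers.append(110)` → numbers = [21, 86, 110].
Result: [21, 86, 110]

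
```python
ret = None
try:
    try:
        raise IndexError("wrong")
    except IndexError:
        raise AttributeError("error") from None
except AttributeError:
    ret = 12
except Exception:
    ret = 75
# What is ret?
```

Step-by-step execution trace:
1. Inner try raises IndexError; inner `except IndexError` catches it.
2. `raise AttributeError(...) from None` raises AttributeError (from None suppresses __context__, but the active exception is still AttributeError).
3. Outer `except AttributeError` matches → ret = 12.
4. `except Exception` is not reached.
Result: 12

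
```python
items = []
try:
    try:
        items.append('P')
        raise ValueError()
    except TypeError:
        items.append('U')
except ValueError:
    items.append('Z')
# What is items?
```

Step-by-step execution trace:
1. Inner try: `items.append('P')` → items = ['P'].
2. `raise ValueError()` raises ValueError.
3. Inner `except TypeError` does not match ValueError; exception propagates to outer try.
4. Outer `except ValueError` matches → `items.append('Z')` → items = ['P', 'Z'].
Result: ['P', 'Z']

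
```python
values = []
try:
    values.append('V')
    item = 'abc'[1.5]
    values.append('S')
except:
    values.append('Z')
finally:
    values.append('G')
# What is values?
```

Step-by-step execution trace:
1. try: `values.append('V')` → values = ['V'].
2. `item = 'abc'[1.5]` raises TypeError; `values.append('S')` is not reached.
3. bare `except` matches → `values.append('Z')` → values = ['V', 'Z'].
4. finally always runs: `values.append('G')` → values = ['V', 'Z', 'G'].
Result: ['V', 'Z', 'G']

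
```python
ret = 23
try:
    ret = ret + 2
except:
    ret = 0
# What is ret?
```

Step-by-step execution trace:
1. ret starts at 23.
2. try: `ret = ret + 2` → ret = 25. No exception raised.
3. `except` is skipped.
Result: 25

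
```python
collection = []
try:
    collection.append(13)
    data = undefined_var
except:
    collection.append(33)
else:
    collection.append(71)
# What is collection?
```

Step-by-step execution trace:
1. try: `collection.append(13)` → collection = [13].
2. `data = undefined_var` raises NameError.
3. bare `except` matches → `collection.append(33)` → collection = [13, 33].
4. `else` is skipped (an exception was raised).
Result: [13, 33]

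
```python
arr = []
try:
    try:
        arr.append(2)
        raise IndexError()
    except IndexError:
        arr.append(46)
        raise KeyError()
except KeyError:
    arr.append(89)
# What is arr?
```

Step-by-step execution trace:
1. Inner try: `arr.append(2)` → arr = [2].
2. `raise IndexError()` raises IndexError.
3. Inner `except IndexError` matches → `arr.append(46)` → arr = [2, 46].
4. `raise KeyError()` raises KeyError; propagates to outer try.
5. Outer `except KeyError` matches → `arr.append(89)` → arr = [2, 46, 89].
Result: [2, 46, 89]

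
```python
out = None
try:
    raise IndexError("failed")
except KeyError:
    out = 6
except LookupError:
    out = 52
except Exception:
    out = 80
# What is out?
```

Step-by-step execution trace:
1. `raise IndexError(...)` raises IndexError.
2. `except KeyError` does not match (IndexError is not a subclass of KeyError); skipped.
3. `except LookupError` matches (IndexError is a subclass of LookupError) → out = 52.
4. `except Exception` is not reached.
Result: 52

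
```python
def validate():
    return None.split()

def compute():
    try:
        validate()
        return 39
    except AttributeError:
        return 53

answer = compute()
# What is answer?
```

Step-by-step execution trace:
1. `compute()` calls `validate()`.
2. `validate()` evaluates `None.split()`, which raises AttributeError; it propagates to the caller.
3. `return 39` is not reached.
4. `except AttributeError` in compute matches → returns 53.
5. answer = 53.
Result: 53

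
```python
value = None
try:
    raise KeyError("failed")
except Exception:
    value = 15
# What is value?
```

Step-by-step execution trace:
1. `raise KeyError(...)` raises KeyError.
2. `except Exception` matches (KeyError is a subclass of Exception) → value = 15.
Result: 15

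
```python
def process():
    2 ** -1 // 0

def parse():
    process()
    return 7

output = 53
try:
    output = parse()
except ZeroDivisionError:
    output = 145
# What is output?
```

Step-by-step execution trace:
1. output starts at 53.
2. try: `parse()` calls `process()`.
3. `process()` evaluates `2 ** -1 // 0`, which raises ZeroDivisionError; it propagates through parse (uncaught).
4. `return 7` in parse is not reached; the assignment to output does not complete.
5. `except ZeroDivisionError` matches → output = 145.
Result: 145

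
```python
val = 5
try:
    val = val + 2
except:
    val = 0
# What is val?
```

Step-by-step execution trace:
1. val starts at 5.
2. try: `val = val + 2` → val = 7. No exception raised.
3. `except` is skipped.
Result: 7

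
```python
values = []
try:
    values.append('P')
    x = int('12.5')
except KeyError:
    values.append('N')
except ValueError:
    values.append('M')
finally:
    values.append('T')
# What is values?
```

Step-by-step execution trace:
1. try: `values.append('P')` → values = ['P'].
2. `x = int('12.5')` raises ValueError.
3. `except KeyError` does not match ValueError; skipped.
4. `except ValueError` matches → `values.append('M')` → values = ['P', 'M'].
5. finally always runs: `values.append('T')` → values = ['P', 'M', 'T'].
Result: ['P', 'M', 'T']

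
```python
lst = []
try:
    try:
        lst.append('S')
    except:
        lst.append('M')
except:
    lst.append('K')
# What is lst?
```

Step-by-step execution trace:
1. Inner try: `lst.append('S')` → lst = ['S']. No exception raised.
2. Inner `except` is skipped.
3. Inner try completes normally; outer `except` is skipped.
Result: ['S']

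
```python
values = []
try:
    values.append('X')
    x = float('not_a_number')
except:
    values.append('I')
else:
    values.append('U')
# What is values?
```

Step-by-step execution trace:
1. try: `values.append('X')` → values = ['X'].
2. `x = float('not_a_number')` raises ValueError.
3. bare `except` matches → `values.append('I')` → values = ['X', 'I'].
4. `else` is skipped (an exception was raised).
Result: ['X', 'I']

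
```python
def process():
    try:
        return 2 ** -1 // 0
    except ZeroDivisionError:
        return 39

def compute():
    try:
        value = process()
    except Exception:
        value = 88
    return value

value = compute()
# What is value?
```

Step-by-step execution trace:
1. `compute()` calls `process()`.
2. In process: `2 ** -1 // 0` raises ZeroDivisionError; `except ZeroDivisionError` catches it → returns 39.
3. In compute: `value = process()` → value = 39. No exception reaches compute.
4. `except Exception` is skipped; compute returns 39.
5. value = 39.
Result: 39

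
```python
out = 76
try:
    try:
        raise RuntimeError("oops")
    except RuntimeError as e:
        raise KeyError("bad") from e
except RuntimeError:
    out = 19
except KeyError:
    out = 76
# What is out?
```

Step-by-step execution trace:
1. Inner try raises RuntimeError; inner `except RuntimeError as e` catches it.
2. `raise KeyError(...) from e` raises KeyError (RuntimeError is attached as __cause__, but only KeyError is active).
3. Outer `except RuntimeError` does not match KeyError; skipped.
4. Outer `except KeyError` matches → out = 76.
Result: 76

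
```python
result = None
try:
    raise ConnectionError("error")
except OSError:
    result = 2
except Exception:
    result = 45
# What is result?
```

Step-by-step execution trace:
1. `raise ConnectionError(...)` raises ConnectionError.
2. `except OSError` matches (ConnectionError is a subclass of OSError) → result = 2.
3. `except Exception` is not reached.
Result: 2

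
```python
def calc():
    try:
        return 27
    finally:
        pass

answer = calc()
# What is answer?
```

Step-by-step execution trace:
1. `calc()` enters try: `return 27` sets pending return value 27.
2. Before returning, `finally: pass` runs (no effect).
3. calc() returns 27 → answer = 27.
Result: 27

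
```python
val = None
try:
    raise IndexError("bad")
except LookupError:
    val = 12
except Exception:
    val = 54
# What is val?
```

Step-by-step execution trace:
1. `raise IndexError(...)` raises IndexError.
2. `except LookupError` matches (IndexError is a subclass of LookupError) → val = 12.
3. `except Exception` is not reached.
Result: 12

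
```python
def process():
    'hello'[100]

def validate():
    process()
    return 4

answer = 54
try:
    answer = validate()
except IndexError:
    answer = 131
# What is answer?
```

Step-by-step execution trace:
1. answer starts at 54.
2. try: `validate()` calls `process()`.
3. `process()` evaluates `'hello'[100]`, which raises IndexError; it propagates through validate (uncaught).
4. `return 4` in validate is not reached; the assignment to answer does not complete.
5. `except IndexError` matches → answer = 131.
Result: 131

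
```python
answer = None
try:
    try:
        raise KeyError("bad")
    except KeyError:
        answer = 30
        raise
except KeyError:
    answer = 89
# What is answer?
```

Step-by-step execution trace:
1. Inner try: `raise KeyError("bad")` raises KeyError.
2. Inner `except KeyError` matches → answer = 30.
3. bare `raise` re-raises the same KeyError.
4. Outer `except KeyError` matches → answer = 89.
Result: 89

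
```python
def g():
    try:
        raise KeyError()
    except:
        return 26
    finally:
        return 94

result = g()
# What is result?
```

Step-by-step execution trace:
1. `g()` enters try: `raise KeyError()` raises KeyError.
2. bare `except` matches → `return 26` sets pending return value 26.
3. Before returning, `finally: return 94` runs and overrides the pending return.
4. g() returns 94 → result = 94.
Result: 94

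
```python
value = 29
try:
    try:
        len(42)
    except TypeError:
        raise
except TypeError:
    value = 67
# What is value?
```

Step-by-step execution trace:
1. Inner try: `len(42)` raises TypeError.
2. Inner `except TypeError` matches; bare `raise` re-raises the same TypeError.
3. Outer `except TypeError` matches → value = 67.
Result: 67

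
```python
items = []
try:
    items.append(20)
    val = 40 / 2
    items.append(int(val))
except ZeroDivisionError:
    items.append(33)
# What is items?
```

Step-by-step execution trace:
1. try: `items.append(20)` → items = [20].
2. `val = 40 / 2` → val = 20.0. No exception raised.
3. `items.append(int(val))` → items = [20, 20].
4. `except ZeroDivisionError` is skipped (no exception was raised).
Result: [20, 20]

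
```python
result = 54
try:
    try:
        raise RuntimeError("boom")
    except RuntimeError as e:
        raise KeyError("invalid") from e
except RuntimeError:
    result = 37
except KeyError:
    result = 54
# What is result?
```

Step-by-step execution trace:
1. Inner try raises RuntimeError; inner `except RuntimeError as e` catches it.
2. `raise KeyError(...) from e` raises KeyError (RuntimeError is attached as __cause__, but only KeyError is active).
3. Outer `except RuntimeError` does not match KeyError; skipped.
4. Outer `except KeyError` matches → result = 54.
Result: 54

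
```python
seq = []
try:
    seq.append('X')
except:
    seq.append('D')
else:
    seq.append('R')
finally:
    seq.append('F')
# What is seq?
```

Step-by-step execution trace:
1. try: `seq.append('X')` → seq = ['X']. No exception raised.
2. `except` is skipped.
3. `else` runs: `seq.append('R')` → seq = ['X', 'R'].
4. `finally` always runs: `seq.append('F')` → seq = ['X', 'R', 'F'].
Result: ['X', 'R', 'F']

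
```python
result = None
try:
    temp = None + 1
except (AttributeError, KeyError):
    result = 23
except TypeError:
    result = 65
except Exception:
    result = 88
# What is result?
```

Step-by-step execution trace:
1. `temp = None + 1` raises TypeError.
2. `except (AttributeError, KeyError)` does not match TypeError; skipped.
3. `except TypeError` matches (exact type match) → result = 65.
4. `except Exception` is not reached.
Result: 65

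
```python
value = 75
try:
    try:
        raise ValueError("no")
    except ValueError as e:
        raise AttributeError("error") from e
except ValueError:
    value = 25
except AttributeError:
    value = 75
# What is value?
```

Step-by-step execution trace:
1. Inner try raises ValueError; inner `except ValueError as e` catches it.
2. `raise AttributeError(...) from e` raises AttributeError (ValueError is attached as __cause__, but only AttributeError is active).
3. Outer `except ValueError` does not match AttributeError; skipped.
4. Outer `except AttributeError` matches → value = 75.
Result: 75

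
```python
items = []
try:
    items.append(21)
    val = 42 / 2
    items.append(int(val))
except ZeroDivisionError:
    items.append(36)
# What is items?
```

Step-by-step execution trace:
1. try: `items.append(21)` → items = [21].
2. `val = 42 / 2` → val = 21.0. No exception raised.
3. `items.append(int(val))` → items = [21, 21].
4. `except ZeroDivisionError` is skipped (no exception was raised).
Result: [21, 21]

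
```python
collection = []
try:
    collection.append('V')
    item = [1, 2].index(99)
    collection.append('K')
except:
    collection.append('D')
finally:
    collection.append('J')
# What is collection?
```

Step-by-step execution trace:
1. try: `collection.append('V')` → collection = ['V'].
2. `item = [1, 2].index(99)` raises ValueError; `collection.append('K')` is not reached.
3. bare `except` matches → `collection.append('D')` → collection = ['V', 'D'].
4. finally always runs: `collection.append('J')` → collection = ['V', 'D', 'J'].
Result: ['V', 'D', 'J']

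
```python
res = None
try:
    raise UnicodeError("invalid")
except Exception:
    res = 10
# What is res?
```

Step-by-step execution trace:
1. `raise UnicodeError(...)` raises UnicodeError.
2. `except Exception` matches (UnicodeError is a subclass of Exception) → res = 10.
Result: 10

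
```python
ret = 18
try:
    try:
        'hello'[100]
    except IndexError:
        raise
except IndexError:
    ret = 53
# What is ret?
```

Step-by-step execution trace:
1. Inner try: `'hello'[100]` raises IndexError.
2. Inner `except IndexError` matches; bare `raise` re-raises the same IndexError.
3. Outer `except IndexError` matches → ret = 53.
Result: 53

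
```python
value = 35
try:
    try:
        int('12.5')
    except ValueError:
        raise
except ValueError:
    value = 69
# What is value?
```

Step-by-step execution trace:
1. Inner try: `int('12.5')` raises ValueError.
2. Inner `except ValueError` matches; bare `raise` re-raises the same ValueError.
3. Outer `except ValueError` matches → value = 69.
Result: 69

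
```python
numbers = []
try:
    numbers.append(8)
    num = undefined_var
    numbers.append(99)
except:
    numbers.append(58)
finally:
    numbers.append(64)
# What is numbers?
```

Step-by-step execution trace:
1. try: `numbers.append(8)` → numbers = [8].
2. `num = undefined_var` raises NameError; `numbers.append(99)` is not reached.
3. bare `except` matches → `numbers.append(58)` → numbers = [8, 58].
4. finally always runs: `numbers.append(64)` → numbers = [8, 58, 64].
Result: [8, 58, 64]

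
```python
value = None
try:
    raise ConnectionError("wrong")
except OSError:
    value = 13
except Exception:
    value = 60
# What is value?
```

Step-by-step execution trace:
1. `raise ConnectionError(...)` raises ConnectionError.
2. `except OSError` matches (ConnectionError is a subclass of OSError) → value = 13.
3. `except Exception` is not reached.
Result: 13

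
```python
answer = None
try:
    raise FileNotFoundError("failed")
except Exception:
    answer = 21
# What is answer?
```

Step-by-step execution trace:
1. `raise FileNotFoundError(...)` raises FileNotFoundError.
2. `except Exception` matches (FileNotFoundError is a subclass of Exception) → answer = 21.
Result: 21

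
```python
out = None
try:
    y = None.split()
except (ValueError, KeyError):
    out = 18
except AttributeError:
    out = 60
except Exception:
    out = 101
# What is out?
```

Step-by-step execution trace:
1. `y = None.split()` raises AttributeError.
2. `except (ValueError, KeyError)` does not match AttributeError; skipped.
3. `except AttributeError` matches (exact type match) → out = 60.
4. `except Exception` is not reached.
Result: 60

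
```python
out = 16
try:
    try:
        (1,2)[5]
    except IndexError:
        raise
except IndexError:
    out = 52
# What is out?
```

Step-by-step execution trace:
1. Inner try: `(1,2)[5]` raises IndexError.
2. Inner `except IndexError` matches; bare `raise` re-raises the same IndexError.
3. Outer `except IndexError` matches → out = 52.
Result: 52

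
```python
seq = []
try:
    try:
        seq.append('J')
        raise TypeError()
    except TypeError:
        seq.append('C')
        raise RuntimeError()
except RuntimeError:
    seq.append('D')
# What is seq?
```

Step-by-step execution trace:
1. Inner try: `seq.append('J')` → seq = ['J'].
2. `raise TypeError()` raises TypeError.
3. Inner `except TypeError` matches → `seq.append('C')` → seq = ['J', 'C'].
4. `raise RuntimeError()` raises RuntimeError; propagates to outer try.
5. Outer `except RuntimeError` matches → `seq.append('D')` → seq = ['J', 'C', 'D'].
Result: ['J', 'C', 'D']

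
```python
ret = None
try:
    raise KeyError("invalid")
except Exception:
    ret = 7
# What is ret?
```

Step-by-step execution trace:
1. `raise KeyError(...)` raises KeyError.
2. `except Exception` matches (KeyError is a subclass of Exception) → ret = 7.
Result: 7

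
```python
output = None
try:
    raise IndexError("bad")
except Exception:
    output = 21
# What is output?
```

Step-by-step execution trace:
1. `raise IndexError(...)` raises IndexError.
2. `except Exception` matches (IndexError is a subclass of Exception) → output = 21.
Result: 21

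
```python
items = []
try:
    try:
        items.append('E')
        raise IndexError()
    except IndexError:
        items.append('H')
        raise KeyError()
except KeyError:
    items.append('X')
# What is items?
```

Step-by-step execution trace:
1. Inner try: `items.append('E')` → items = ['E'].
2. `raise IndexError()` raises IndexError.
3. Inner `except IndexError` matches → `items.append('H')` → items = ['E', 'H'].
4. `raise KeyError()` raises KeyError; propagates to outer try.
5. Outer `except KeyError` matches → `items.append('X')` → items = ['E', 'H', 'X'].
Result: ['E', 'H', 'X']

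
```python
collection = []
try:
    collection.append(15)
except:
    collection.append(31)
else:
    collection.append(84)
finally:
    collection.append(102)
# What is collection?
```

Step-by-step execution trace:
1. try: `collection.append(15)` → collection = [15]. No exception raised.
2. `except` is skipped.
3. `else` runs: `collection.append(84)` → collection = [15, 84].
4. `finally` always runs: `collection.append(102)` → collection = [15, 84, 102].
Result: [15, 84, 102]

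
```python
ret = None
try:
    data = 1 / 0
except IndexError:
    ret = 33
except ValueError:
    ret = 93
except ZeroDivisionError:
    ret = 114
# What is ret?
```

Step-by-step execution trace:
1. `data = 1 / 0` raises ZeroDivisionError.
2. `except IndexError` does not match ZeroDivisionError; skipped.
3. `except ValueError` does not match ZeroDivisionError; skipped.
4. `except ZeroDivisionError` matches → ret = 114.
Result: 114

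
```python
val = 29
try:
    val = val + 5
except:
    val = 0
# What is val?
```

Step-by-step execution trace:
1. val starts at 29.
2. try: `val = val + 5` → val = 34. No exception raised.
3. `except` is skipped.
Result: 34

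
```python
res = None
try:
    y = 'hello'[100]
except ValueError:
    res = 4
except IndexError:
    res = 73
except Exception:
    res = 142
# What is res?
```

Step-by-step execution trace:
1. `y = 'hello'[100]` raises IndexError.
2. `except ValueError` does not match IndexError; skipped.
3. `except IndexError` matches → res = 73.
4. Remaining except clauses are skipped.
Result: 73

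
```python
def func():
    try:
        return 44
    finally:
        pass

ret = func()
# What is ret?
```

Step-by-step execution trace:
1. `func()` enters try: `return 44` sets pending return value 44.
2. Before returning, `finally: pass` runs (no effect).
3. func() returns 44 → ret = 44.
Result: 44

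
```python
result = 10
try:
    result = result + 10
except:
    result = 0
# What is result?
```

Step-by-step execution trace:
1. result starts at 10.
2. try: `result = result + 10` → result = 20. No exception raised.
3. `except` is skipped.
Result: 20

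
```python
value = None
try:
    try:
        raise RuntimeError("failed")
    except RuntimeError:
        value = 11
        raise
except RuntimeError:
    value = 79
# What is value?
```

Step-by-step execution trace:
1. Inner try: `raise RuntimeError("failed")` raises RuntimeError.
2. Inner `except RuntimeError` matches → value = 11.
3. bare `raise` re-raises the same RuntimeError.
4. Outer `except RuntimeError` matches → value = 79.
Result: 79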